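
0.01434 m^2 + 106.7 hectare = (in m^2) 1.067e+06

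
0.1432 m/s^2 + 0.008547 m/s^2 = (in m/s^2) 0.1517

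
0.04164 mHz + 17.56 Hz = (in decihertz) 175.6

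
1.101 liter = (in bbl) 0.006925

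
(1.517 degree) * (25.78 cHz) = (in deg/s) 0.3911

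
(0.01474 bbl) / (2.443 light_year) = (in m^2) 1.014e-19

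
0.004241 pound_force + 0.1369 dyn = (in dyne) 1887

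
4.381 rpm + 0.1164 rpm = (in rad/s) 0.471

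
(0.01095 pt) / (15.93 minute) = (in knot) 7.856e-09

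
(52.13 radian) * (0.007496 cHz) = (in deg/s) 0.2239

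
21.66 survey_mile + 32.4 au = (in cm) 4.847e+14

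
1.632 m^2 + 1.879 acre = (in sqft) 8.187e+04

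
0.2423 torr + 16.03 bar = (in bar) 16.03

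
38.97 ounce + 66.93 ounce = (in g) 3002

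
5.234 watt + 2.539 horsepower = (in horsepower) 2.546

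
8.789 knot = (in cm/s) 452.1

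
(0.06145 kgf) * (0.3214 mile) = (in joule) 311.7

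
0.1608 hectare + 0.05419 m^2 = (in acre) 0.3974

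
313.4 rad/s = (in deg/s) 1.796e+04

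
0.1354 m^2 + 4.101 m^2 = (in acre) 0.001047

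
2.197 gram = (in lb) 0.004844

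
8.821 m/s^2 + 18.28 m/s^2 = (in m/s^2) 27.1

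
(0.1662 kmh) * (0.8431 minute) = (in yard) 2.554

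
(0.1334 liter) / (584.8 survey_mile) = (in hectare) 1.417e-14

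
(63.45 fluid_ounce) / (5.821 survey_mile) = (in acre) 4.95e-11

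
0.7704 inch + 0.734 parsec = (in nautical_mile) 1.223e+13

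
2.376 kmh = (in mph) 1.476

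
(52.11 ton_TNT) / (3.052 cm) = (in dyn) 7.144e+17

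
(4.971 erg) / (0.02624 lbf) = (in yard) 4.658e-06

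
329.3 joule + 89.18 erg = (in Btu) 0.3121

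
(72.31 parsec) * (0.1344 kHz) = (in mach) 8.807e+17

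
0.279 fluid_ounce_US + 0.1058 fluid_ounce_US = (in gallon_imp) 0.002503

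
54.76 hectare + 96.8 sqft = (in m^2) 5.476e+05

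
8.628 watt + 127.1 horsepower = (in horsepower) 127.1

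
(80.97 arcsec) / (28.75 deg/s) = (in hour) 2.173e-07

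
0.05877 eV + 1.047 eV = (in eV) 1.106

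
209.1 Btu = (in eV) 1.377e+24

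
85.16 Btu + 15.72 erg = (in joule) 8.985e+04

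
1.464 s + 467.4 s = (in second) 468.9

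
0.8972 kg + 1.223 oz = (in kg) 0.9319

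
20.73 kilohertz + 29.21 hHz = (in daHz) 2365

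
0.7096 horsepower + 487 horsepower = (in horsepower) 487.7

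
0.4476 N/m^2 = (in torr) 0.003357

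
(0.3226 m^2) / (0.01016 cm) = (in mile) 1.973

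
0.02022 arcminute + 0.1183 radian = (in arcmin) 406.7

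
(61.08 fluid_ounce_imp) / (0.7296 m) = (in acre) 5.878e-07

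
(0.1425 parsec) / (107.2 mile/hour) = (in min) 1.529e+12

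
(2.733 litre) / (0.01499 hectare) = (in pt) 0.05168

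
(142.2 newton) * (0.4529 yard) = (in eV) 3.676e+20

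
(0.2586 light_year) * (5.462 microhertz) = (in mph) 2.989e+10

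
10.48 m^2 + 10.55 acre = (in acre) 10.55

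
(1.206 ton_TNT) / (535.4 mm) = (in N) 9.425e+09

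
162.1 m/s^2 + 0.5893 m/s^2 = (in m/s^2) 162.7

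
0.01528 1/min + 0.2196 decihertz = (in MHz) 2.221e-08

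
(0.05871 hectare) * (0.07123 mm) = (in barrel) 0.263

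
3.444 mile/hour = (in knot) 2.993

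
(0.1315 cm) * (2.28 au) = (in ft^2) 4.828e+09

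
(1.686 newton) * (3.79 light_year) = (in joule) 6.045e+16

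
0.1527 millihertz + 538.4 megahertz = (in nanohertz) 5.384e+17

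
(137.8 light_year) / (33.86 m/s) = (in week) 6.366e+10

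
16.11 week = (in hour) 2706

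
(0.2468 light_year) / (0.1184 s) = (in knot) 3.833e+16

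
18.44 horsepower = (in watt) 1.375e+04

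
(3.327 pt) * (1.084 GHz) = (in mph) 2.846e+06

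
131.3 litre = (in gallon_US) 34.69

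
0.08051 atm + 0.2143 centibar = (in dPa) 8.372e+04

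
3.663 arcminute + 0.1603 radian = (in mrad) 161.4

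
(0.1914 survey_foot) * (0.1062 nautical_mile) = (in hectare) 0.001147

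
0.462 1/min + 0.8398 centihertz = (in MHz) 1.61e-08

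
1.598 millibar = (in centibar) 0.1598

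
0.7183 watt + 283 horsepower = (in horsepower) 283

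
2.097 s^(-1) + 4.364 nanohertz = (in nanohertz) 2.097e+09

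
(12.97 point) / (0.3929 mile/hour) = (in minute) 0.0004342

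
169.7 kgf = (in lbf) 374.1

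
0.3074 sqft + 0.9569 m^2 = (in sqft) 10.61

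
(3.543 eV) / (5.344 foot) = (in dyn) 3.485e-14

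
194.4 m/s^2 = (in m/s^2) 194.4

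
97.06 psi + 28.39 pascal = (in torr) 5020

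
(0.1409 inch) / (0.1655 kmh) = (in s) 0.07785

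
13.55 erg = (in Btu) 1.284e-09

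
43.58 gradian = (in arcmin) 2353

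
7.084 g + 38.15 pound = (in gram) 1.731e+04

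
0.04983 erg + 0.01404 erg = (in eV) 3.986e+10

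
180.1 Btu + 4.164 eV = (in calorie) 4.541e+04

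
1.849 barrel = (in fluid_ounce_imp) 1.035e+04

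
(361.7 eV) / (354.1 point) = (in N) 4.639e-16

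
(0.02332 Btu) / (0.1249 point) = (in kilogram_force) 5.694e+04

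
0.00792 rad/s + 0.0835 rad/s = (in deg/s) 5.238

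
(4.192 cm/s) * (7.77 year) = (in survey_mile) 6383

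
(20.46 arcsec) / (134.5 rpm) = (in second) 7.043e-06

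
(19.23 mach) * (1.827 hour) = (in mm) 4.307e+10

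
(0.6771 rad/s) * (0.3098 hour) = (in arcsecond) 1.558e+08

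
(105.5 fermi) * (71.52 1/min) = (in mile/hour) 2.813e-13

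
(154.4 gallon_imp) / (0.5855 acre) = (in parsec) 9.6e-21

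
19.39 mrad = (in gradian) 1.234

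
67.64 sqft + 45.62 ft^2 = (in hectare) 0.001052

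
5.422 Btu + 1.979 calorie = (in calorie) 1369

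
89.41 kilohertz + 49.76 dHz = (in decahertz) 8941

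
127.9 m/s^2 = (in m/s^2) 127.9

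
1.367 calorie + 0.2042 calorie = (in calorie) 1.571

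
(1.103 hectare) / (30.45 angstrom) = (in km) 3.622e+09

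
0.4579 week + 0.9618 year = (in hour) 8502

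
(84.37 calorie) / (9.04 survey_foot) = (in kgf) 13.06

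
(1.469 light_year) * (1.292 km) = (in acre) 4.437e+15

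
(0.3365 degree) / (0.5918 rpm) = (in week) 1.567e-07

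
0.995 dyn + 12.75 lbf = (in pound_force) 12.75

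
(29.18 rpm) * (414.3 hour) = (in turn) 7.254e+05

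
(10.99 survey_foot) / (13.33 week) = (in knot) 8.077e-07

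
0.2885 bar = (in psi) 4.184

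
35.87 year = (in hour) 3.142e+05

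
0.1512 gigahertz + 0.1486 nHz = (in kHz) 1.512e+05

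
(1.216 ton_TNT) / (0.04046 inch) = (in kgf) 5.048e+11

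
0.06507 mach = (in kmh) 79.76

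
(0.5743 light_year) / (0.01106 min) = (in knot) 1.592e+16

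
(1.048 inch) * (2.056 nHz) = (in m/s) 5.473e-11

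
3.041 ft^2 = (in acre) 6.981e-05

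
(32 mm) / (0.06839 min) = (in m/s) 0.007798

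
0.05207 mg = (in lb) 1.148e-07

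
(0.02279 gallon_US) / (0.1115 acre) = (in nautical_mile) 1.032e-10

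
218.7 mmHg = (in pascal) 2.916e+04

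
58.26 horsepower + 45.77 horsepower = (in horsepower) 104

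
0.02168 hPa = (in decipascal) 21.68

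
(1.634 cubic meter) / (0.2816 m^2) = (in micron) 5.803e+06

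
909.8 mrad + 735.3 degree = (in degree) 787.4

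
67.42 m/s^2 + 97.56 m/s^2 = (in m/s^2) 165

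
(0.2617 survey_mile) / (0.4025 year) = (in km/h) 0.0001194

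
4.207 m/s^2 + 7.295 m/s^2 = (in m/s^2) 11.5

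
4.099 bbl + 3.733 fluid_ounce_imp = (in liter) 651.8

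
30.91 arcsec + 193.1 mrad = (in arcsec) 3.986e+04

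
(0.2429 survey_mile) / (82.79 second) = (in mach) 0.01387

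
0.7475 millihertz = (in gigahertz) 7.475e-13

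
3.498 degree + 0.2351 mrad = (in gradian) 3.902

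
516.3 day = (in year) 1.415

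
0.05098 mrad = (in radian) 5.098e-05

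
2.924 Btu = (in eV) 1.925e+22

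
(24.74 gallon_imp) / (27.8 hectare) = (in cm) 4.046e-05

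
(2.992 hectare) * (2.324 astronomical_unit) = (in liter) 1.04e+19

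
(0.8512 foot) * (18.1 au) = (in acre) 1.736e+08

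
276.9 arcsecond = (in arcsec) 276.9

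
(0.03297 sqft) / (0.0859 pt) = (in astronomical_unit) 6.757e-10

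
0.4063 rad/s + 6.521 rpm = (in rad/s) 1.089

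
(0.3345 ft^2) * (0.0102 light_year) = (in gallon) 7.922e+14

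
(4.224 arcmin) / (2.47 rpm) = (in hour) 1.32e-06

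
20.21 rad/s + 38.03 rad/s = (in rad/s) 58.24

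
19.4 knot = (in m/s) 9.98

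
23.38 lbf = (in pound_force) 23.38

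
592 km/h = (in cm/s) 1.644e+04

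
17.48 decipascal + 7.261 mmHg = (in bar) 0.009698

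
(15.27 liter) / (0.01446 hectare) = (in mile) 6.562e-08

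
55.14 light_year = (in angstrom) 5.217e+27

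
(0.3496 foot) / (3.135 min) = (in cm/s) 0.05665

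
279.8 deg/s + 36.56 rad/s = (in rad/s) 41.44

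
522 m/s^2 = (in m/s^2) 522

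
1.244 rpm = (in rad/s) 0.1303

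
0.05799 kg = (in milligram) 5.799e+04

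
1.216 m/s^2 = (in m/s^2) 1.216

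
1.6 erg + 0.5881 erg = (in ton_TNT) 5.23e-17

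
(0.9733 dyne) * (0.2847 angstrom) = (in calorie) 6.623e-17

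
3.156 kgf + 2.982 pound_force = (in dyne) 4.421e+06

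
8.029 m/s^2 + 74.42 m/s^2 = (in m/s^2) 82.45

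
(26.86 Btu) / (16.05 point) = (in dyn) 5.005e+11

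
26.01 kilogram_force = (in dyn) 2.551e+07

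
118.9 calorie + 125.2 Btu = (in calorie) 3.169e+04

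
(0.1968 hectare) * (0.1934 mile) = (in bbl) 3.853e+06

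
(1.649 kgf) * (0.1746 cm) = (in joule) 0.02823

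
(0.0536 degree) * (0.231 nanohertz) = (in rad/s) 2.161e-13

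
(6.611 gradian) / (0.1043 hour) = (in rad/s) 0.0002766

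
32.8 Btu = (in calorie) 8271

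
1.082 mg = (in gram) 0.001082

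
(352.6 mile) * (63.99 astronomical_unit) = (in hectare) 5.432e+14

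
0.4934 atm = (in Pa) 4.999e+04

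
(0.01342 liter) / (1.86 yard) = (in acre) 1.95e-09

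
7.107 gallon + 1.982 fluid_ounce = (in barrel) 0.1696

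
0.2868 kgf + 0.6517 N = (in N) 3.464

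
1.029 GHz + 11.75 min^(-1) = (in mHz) 1.029e+12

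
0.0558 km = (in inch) 2197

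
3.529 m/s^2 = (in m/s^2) 3.529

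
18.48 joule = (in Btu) 0.01752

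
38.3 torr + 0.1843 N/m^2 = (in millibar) 51.06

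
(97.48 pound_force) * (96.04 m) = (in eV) 2.599e+23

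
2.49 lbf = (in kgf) 1.129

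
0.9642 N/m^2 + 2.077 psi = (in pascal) 1.432e+04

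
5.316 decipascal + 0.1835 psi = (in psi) 0.1836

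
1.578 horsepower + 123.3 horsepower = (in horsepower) 124.9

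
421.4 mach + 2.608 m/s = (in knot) 2.789e+05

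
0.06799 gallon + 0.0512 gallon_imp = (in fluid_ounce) 16.57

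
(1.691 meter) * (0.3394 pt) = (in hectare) 2.025e-08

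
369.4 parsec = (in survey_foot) 3.74e+19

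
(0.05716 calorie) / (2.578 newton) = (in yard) 0.1015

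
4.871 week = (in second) 2.946e+06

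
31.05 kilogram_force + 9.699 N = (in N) 314.2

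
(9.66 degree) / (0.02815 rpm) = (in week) 9.457e-05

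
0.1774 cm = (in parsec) 5.749e-20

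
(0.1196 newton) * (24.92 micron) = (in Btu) 2.825e-09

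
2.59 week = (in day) 18.13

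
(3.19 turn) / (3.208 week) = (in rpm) 9.865e-05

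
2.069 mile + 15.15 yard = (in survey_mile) 2.078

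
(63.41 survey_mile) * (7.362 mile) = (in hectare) 1.209e+05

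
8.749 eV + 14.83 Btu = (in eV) 9.766e+22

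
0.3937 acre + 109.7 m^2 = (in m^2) 1703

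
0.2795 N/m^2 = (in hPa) 0.002795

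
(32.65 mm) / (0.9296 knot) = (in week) 1.129e-07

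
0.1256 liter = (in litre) 0.1256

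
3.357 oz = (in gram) 95.17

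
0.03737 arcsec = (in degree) 1.038e-05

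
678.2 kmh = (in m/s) 188.4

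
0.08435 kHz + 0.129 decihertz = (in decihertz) 843.6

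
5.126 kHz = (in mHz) 5.126e+06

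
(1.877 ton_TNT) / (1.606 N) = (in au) 0.03269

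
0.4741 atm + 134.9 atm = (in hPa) 1.372e+05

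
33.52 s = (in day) 0.000388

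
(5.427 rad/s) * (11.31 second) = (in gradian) 3908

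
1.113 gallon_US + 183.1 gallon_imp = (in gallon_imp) 184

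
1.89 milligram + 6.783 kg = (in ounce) 239.3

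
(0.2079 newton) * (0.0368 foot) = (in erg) 2.332e+04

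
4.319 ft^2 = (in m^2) 0.4012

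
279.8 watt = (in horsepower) 0.3752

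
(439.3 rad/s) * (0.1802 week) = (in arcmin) 1.646e+11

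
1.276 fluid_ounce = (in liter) 0.03774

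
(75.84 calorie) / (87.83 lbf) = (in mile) 0.0005047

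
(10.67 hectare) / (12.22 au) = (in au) 3.902e-19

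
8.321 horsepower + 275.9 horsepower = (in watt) 2.119e+05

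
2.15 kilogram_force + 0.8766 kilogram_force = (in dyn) 2.968e+06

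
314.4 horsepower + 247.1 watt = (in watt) 2.347e+05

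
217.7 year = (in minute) 1.144e+08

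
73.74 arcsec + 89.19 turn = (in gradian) 3.568e+04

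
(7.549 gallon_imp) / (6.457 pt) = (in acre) 0.003723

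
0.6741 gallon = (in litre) 2.552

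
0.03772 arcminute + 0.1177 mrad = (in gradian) 0.008192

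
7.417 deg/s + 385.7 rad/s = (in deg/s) 2.211e+04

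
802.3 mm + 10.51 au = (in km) 1.572e+09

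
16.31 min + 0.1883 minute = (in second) 989.9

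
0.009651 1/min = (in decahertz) 1.608e-05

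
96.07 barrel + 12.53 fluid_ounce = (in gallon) 4035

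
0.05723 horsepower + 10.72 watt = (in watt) 53.4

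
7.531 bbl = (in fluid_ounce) 4.049e+04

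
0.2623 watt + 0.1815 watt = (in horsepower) 0.0005951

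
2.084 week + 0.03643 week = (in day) 14.84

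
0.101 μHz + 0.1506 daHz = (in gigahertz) 1.506e-09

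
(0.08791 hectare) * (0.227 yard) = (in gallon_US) 4.82e+04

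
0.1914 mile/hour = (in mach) 0.0002513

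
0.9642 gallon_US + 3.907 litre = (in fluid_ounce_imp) 266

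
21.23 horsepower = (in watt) 1.583e+04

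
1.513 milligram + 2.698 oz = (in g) 76.49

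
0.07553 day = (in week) 0.01079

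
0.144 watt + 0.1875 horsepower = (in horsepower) 0.1877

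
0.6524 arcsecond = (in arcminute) 0.01087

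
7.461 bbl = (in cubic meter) 1.186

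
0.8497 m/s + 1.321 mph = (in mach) 0.00423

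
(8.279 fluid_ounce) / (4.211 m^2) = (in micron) 58.14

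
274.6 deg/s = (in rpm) 45.77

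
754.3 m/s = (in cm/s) 7.543e+04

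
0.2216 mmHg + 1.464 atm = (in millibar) 1484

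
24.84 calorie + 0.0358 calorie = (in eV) 6.496e+20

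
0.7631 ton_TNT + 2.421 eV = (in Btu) 3.026e+06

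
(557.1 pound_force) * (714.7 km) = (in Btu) 1.679e+06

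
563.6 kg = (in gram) 5.636e+05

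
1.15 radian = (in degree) 65.89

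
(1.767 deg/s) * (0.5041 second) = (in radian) 0.01555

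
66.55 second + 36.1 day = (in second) 3.119e+06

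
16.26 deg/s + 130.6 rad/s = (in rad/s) 130.9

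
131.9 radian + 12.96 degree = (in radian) 132.1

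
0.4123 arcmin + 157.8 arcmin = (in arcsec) 9493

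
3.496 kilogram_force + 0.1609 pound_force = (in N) 35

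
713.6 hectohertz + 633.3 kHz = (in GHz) 0.0007047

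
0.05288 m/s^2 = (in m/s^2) 0.05288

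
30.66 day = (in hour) 735.8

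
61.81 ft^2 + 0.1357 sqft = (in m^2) 5.755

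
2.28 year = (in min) 1.198e+06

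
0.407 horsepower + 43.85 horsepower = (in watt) 3.3e+04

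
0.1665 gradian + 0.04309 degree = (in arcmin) 11.58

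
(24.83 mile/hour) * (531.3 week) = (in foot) 1.17e+10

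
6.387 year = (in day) 2331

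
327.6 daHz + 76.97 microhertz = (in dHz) 3.276e+04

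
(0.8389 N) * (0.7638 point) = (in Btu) 2.142e-07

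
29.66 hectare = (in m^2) 2.966e+05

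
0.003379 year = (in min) 1776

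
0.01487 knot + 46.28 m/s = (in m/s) 46.29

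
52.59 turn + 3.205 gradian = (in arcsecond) 6.817e+07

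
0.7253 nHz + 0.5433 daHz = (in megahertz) 5.433e-06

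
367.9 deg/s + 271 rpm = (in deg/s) 1994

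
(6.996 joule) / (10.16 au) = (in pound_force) 1.035e-12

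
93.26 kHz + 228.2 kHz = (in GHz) 0.0003215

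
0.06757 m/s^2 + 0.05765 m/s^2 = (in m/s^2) 0.1252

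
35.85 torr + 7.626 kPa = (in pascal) 1.241e+04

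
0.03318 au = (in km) 4.964e+06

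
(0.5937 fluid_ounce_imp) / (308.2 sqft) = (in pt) 0.00167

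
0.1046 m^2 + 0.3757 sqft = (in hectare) 1.395e-05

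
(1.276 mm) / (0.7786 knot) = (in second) 0.003186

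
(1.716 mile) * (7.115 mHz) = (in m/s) 19.65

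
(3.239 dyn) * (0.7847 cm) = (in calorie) 6.075e-08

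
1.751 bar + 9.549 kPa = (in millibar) 1846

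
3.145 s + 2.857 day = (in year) 0.007827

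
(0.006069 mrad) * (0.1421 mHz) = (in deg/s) 4.941e-08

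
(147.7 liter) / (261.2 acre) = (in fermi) 1.397e+08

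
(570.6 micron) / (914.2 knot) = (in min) 2.022e-08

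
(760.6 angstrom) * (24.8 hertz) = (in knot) 3.667e-06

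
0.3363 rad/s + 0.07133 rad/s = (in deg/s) 23.36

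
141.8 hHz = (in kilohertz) 14.18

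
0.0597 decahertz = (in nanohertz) 5.97e+08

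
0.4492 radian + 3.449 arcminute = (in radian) 0.4502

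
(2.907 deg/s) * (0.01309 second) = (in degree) 0.03805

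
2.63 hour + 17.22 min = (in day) 0.1215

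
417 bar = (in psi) 6048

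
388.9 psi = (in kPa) 2681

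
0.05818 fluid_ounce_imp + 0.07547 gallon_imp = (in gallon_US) 0.09107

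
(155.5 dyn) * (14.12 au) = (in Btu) 3.113e+06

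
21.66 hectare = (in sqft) 2.331e+06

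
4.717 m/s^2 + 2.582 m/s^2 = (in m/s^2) 7.299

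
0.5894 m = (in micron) 5.894e+05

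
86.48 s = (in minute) 1.441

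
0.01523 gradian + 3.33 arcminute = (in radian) 0.001208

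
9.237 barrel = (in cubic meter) 1.469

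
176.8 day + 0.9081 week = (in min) 2.637e+05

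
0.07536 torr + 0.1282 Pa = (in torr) 0.07632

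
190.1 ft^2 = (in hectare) 0.001766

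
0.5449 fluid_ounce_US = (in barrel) 0.0001014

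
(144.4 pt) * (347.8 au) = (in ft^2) 2.853e+13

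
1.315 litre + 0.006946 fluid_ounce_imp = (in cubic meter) 0.001315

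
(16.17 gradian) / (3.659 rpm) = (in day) 7.672e-06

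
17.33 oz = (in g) 491.3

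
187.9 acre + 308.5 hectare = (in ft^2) 4.139e+07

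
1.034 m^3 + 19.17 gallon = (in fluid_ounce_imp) 3.895e+04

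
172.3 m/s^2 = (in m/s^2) 172.3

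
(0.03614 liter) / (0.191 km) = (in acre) 4.676e-11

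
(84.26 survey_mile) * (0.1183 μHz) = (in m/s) 0.01604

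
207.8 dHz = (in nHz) 2.078e+10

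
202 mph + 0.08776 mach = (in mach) 0.353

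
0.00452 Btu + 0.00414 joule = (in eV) 2.979e+19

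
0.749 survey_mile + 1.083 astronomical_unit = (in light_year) 1.712e-05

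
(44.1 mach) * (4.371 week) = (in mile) 2.467e+07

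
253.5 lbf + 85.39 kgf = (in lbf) 441.8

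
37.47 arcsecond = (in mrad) 0.1817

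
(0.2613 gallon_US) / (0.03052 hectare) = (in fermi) 3.241e+09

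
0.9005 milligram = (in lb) 1.985e-06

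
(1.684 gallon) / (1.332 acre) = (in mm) 0.001183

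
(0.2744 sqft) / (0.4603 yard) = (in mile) 3.763e-05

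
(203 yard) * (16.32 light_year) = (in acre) 7.082e+15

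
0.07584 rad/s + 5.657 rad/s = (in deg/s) 328.5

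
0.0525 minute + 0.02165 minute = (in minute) 0.07415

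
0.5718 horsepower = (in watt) 426.4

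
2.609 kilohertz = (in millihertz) 2.609e+06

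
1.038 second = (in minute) 0.0173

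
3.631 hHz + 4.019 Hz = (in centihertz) 3.671e+04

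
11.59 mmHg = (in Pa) 1545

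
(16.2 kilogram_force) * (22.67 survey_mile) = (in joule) 5.796e+06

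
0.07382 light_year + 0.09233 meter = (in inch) 2.75e+16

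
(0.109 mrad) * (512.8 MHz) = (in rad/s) 5.59e+04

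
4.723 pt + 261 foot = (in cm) 7955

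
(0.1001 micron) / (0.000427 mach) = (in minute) 1.147e-08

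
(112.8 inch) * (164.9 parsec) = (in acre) 3.602e+15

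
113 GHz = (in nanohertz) 1.13e+20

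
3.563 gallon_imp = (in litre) 16.2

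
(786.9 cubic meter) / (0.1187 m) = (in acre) 1.638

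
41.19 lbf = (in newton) 183.2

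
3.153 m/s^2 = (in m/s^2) 3.153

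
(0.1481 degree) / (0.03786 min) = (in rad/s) 0.001138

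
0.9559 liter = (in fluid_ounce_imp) 33.64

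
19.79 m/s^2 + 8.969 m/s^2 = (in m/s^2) 28.76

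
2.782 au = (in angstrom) 4.162e+21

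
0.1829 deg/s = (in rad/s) 0.003192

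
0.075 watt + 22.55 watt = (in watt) 22.62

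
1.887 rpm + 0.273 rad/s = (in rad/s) 0.4706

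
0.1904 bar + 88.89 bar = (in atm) 87.92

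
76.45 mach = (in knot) 5.06e+04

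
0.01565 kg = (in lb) 0.0345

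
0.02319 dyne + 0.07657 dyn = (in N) 9.976e-07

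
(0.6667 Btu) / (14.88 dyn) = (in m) 4.727e+06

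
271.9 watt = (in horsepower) 0.3646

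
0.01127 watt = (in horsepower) 1.511e-05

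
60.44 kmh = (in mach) 0.04931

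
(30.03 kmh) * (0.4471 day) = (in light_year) 3.406e-11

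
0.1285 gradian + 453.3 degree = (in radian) 7.914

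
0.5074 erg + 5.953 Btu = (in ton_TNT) 1.501e-06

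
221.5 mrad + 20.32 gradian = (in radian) 0.5407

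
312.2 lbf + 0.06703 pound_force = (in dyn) 1.389e+08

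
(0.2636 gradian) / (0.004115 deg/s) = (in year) 1.828e-06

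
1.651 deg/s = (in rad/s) 0.02882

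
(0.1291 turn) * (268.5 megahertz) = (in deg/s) 1.248e+10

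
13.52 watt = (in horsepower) 0.01813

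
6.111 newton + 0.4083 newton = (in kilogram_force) 0.6648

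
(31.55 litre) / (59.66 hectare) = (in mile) 3.286e-11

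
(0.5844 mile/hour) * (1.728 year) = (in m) 1.424e+07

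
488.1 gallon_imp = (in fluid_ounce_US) 7.503e+04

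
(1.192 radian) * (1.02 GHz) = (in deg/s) 6.966e+10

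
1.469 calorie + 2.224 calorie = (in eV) 9.644e+19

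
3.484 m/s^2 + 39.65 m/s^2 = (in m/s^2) 43.13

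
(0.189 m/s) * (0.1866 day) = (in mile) 1.893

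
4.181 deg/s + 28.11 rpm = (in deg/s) 172.8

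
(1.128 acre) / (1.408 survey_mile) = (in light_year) 2.129e-16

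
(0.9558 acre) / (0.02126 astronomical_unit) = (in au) 8.13e-18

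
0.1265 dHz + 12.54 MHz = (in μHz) 1.254e+13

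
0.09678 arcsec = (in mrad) 0.0004692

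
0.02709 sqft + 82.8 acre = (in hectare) 33.51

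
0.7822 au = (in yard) 1.28e+11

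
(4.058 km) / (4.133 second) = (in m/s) 981.9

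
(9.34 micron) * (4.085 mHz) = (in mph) 8.535e-08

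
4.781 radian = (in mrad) 4781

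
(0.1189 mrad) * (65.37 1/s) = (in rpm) 0.07422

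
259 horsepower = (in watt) 1.931e+05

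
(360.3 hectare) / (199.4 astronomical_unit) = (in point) 0.0003424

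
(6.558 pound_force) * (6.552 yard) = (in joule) 174.8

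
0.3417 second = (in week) 5.65e-07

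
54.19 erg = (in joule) 5.419e-06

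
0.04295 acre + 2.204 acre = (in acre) 2.247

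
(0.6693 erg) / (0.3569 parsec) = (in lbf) 1.366e-24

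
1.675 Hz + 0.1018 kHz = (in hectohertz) 1.035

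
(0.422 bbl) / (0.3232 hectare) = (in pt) 0.05884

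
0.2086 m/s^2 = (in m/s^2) 0.2086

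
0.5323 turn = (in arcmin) 1.15e+04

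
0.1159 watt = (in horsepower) 0.0001554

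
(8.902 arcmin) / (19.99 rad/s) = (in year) 4.108e-12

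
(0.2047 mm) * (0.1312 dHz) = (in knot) 5.221e-06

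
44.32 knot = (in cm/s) 2280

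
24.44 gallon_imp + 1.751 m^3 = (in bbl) 11.71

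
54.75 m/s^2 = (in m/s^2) 54.75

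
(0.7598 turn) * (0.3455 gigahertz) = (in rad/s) 1.649e+09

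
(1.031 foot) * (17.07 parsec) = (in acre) 4.09e+13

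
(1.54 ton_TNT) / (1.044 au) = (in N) 0.04126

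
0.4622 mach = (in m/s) 157.4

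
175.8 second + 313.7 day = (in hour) 7529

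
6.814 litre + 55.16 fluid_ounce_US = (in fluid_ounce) 285.6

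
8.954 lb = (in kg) 4.061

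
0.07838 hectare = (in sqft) 8437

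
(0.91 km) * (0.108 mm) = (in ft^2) 1.058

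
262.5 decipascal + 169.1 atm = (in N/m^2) 1.713e+07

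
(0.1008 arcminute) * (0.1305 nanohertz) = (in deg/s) 2.192e-13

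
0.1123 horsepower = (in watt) 83.74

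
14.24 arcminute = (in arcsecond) 854.4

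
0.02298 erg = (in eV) 1.434e+10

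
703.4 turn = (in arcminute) 1.519e+07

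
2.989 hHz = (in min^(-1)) 1.793e+04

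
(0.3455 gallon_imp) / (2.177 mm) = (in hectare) 7.215e-05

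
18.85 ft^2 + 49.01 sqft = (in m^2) 6.304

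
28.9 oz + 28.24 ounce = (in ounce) 57.14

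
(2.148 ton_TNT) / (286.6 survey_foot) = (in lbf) 2.313e+07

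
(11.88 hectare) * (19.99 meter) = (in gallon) 6.274e+08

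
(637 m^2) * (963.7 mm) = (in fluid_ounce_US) 2.076e+07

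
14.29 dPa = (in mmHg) 0.01072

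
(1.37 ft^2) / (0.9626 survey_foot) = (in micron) 4.338e+05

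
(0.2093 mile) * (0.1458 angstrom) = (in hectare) 4.911e-13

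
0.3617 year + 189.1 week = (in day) 1456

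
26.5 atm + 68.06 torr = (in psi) 390.8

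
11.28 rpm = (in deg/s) 67.68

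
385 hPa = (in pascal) 3.85e+04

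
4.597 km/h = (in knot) 2.482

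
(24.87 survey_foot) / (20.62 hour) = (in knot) 0.0001985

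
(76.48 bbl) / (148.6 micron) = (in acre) 20.22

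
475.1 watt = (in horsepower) 0.6371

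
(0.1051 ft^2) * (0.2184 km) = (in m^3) 2.132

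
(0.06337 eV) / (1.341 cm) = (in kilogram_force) 7.72e-20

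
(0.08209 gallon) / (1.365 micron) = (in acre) 0.05625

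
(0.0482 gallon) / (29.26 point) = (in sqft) 0.1903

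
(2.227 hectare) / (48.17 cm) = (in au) 3.09e-07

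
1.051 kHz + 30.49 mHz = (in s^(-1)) 1051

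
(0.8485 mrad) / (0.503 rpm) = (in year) 5.108e-10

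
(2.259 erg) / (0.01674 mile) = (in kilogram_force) 8.55e-10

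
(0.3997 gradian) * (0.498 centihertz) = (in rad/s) 3.127e-05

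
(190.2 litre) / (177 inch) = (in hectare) 4.231e-06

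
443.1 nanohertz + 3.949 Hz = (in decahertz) 0.3949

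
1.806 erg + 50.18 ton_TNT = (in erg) 2.1e+18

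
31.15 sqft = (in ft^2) 31.15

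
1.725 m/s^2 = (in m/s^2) 1.725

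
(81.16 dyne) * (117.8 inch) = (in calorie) 0.0005804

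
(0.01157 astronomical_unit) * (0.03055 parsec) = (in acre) 4.032e+20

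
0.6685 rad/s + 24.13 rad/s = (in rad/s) 24.8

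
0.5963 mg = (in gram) 0.0005963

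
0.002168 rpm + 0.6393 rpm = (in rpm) 0.6415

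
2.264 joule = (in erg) 2.264e+07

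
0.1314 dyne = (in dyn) 0.1314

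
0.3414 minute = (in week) 3.387e-05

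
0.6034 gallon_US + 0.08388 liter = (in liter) 2.368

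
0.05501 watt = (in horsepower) 7.377e-05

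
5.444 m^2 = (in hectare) 0.0005444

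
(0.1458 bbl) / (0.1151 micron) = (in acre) 49.77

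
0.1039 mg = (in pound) 2.291e-07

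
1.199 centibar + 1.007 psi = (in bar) 0.08142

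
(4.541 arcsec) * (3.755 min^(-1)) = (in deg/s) 7.894e-05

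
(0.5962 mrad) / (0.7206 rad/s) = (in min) 1.379e-05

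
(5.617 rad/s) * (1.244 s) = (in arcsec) 1.441e+06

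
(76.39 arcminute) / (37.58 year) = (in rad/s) 1.875e-11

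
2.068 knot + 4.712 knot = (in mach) 0.01024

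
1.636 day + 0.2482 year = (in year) 0.2527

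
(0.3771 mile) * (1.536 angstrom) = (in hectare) 9.322e-12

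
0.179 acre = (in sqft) 7797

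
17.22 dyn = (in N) 0.0001722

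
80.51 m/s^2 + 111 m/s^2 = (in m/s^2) 191.5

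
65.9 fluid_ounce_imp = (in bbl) 0.01178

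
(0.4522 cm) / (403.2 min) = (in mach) 5.49e-10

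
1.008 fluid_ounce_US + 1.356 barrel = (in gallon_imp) 47.43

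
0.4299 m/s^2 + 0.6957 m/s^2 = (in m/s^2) 1.126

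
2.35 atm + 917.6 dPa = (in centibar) 238.2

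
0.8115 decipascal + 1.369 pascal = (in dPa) 14.5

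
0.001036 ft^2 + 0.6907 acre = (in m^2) 2795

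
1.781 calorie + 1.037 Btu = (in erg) 1.102e+10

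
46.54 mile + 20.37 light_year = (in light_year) 20.37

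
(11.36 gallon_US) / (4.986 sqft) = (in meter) 0.09283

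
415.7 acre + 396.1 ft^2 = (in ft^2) 1.811e+07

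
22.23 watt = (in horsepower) 0.02981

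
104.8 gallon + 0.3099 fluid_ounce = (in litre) 396.7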